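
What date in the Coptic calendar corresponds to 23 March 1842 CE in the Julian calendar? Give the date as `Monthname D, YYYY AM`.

The source date corresponds to 4 April 1842 in the Gregorian calendar (JDN 2393930).
That day falls on 27 Paremhat 1558 AM in the Coptic calendar.

Paremhat 27, 1558 AM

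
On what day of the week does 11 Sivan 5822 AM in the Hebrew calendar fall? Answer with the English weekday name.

In the Gregorian calendar this is 19 June 2062 (JDN 2474360).
JDN 2474360 mod 7 = 0, and JDN 0 was a Monday, so this is a Monday.

Monday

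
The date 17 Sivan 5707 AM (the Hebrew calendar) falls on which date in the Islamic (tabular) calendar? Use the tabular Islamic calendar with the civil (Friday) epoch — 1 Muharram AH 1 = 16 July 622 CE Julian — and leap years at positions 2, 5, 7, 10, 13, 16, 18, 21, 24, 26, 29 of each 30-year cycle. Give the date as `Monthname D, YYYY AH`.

Both dates share Julian Day Number 2432342; in the tabular Islamic calendar that is 16 Rajab 1366 AH.

Rajab 16, 1366 AH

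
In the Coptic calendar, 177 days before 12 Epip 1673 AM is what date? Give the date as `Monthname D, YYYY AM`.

Tobi 15, 1673 AM

The starting date is JDN 2436039; 2436039 − 177 = 2435862.
JDN 2435862 corresponds to Tobi 15, 1673 AM.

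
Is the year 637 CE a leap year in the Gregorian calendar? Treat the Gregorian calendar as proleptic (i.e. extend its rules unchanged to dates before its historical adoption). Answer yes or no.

no

637 is not divisible by 4, so it is a common year.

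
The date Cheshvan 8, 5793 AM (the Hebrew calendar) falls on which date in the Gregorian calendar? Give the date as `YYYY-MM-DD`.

Julian Day Number of the source date = 2463519.
Converting JDN 2463519 to the Gregorian calendar gives 13 October 2032 CE.

2032-10-13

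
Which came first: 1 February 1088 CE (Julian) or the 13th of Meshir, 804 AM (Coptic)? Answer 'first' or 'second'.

Converting both to JDN: 2118481 vs 2118488; the smaller is the first.

first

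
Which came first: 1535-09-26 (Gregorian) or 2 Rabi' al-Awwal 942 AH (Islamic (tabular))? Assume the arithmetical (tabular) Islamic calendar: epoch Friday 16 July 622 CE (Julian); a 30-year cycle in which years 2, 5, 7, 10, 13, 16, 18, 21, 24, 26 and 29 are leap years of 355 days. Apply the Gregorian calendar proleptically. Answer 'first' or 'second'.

First date → JDN 2281975; second date → JDN 2281959.
JDN 2281959 < JDN 2281975, so the second date is earlier.

second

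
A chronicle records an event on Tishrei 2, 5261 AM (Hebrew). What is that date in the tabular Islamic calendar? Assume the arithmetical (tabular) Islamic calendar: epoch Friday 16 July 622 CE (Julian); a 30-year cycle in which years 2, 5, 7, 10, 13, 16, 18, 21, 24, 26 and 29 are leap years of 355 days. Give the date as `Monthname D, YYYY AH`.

Muharram 30, 906 AH

The source date corresponds to 5 September 1500 in the proleptic Gregorian calendar (JDN 2269171).
That day falls on 30 Muharram 906 AH in the tabular Islamic calendar.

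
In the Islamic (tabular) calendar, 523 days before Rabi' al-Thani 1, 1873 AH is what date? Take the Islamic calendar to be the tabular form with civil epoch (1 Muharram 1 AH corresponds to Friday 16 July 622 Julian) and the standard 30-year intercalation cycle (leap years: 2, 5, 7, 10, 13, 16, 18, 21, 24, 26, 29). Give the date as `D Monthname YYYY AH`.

9 Shawwal 1871 AH

Counting 523 days back from JDN 2611903 reaches JDN 2611380, which is 9 Shawwal 1871 AH.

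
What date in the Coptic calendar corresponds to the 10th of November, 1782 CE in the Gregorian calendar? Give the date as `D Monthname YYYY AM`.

3 Hathor 1499 AM

Both dates share Julian Day Number 2372236; in the Coptic calendar that is 3 Hathor 1499 AM.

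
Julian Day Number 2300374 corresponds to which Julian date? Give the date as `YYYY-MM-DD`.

1586-01-30

The Gregorian equivalent of JDN 2300374 is 9 February 1586.
In the Julian calendar that day is 1586-01-30.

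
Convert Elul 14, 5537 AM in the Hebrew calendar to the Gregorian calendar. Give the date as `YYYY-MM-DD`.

1777-09-16

Both dates share Julian Day Number 2370355; in the Gregorian calendar that is 16 September 1777 CE.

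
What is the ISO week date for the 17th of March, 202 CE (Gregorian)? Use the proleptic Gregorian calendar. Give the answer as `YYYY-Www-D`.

The weekday is Wednesday (ISO weekday 3).
That Wednesday belongs to ISO week 11 of ISO year 202.

0202-W11-3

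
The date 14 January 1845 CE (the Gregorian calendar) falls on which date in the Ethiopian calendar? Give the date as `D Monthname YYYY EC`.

Julian Day Number of the source date = 2394946.
Converting JDN 2394946 to the Ethiopian calendar gives 7 Tir 1837 EC.

7 Tir 1837 EC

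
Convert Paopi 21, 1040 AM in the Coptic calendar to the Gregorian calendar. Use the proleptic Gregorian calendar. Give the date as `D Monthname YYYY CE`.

Julian Day Number of the source date = 2204575.
Converting JDN 2204575 to the Gregorian calendar gives 27 October 1323 CE.

27 October 1323 CE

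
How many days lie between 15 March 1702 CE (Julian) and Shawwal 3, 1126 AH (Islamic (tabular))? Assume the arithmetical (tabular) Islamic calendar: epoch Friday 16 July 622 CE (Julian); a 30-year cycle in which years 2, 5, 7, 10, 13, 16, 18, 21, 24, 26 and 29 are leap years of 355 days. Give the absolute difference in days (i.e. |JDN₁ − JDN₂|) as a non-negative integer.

JDN of the first date = 2342787.
JDN of the second date = 2347370.
|2347370 − 2342787| = 4583.

4583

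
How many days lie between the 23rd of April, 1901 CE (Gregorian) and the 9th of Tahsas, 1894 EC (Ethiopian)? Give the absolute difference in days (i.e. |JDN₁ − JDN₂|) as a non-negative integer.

First date → JDN 2415498; second date → JDN 2415737.
The interval is |2415498 − 2415737| = 239 days.

239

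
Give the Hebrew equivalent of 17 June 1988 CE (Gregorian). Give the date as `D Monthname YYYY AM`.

Julian Day Number of the source date = 2447330.
Converting JDN 2447330 to the Hebrew calendar gives 2 Tammuz 5748 AM.

2 Tammuz 5748 AM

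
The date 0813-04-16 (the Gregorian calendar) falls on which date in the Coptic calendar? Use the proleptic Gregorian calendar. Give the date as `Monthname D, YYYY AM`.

Both dates share Julian Day Number 2018108; in the Coptic calendar that is 17 Parmouti 529 AM.

Parmouti 17, 529 AM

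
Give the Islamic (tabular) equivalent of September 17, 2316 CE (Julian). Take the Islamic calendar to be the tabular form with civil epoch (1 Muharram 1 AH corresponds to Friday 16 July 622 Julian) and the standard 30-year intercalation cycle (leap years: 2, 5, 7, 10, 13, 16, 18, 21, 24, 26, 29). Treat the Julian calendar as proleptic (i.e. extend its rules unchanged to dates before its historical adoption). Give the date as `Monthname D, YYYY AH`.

The source date corresponds to 3 October 2316 in the Gregorian calendar (JDN 2567237).
That day falls on 15 Rabi' al-Awwal 1747 AH in the tabular Islamic calendar.

Rabi' al-Awwal 15, 1747 AH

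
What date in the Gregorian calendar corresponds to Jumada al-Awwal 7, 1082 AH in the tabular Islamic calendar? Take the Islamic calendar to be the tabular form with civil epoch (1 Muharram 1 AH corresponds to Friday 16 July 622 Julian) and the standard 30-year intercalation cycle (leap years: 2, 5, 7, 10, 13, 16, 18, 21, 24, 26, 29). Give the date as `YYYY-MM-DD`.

Both dates share Julian Day Number 2331634; in the Gregorian calendar that is 11 September 1671 CE.

1671-09-11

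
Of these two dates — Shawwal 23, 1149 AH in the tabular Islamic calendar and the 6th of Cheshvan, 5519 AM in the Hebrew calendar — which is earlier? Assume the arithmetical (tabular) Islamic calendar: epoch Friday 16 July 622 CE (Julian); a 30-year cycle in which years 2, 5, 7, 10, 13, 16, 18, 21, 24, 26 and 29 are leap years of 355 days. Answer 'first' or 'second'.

first

First date → JDN 2355541; second date → JDN 2363467.
JDN 2355541 < JDN 2363467, so the first date is earlier.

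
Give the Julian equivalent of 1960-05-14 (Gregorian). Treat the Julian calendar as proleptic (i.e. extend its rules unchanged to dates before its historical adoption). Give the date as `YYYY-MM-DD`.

1960-05-01

At this point the Julian calendar is 13 days behind the Gregorian.
14 May 1960 Gregorian − 13 days → 1 May 1960 Julian.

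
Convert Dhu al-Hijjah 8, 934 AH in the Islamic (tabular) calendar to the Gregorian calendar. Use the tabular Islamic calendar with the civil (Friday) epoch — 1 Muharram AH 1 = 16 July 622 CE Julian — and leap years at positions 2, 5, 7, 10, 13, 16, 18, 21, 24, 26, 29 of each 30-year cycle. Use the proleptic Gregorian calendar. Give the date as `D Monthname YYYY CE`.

Both dates share Julian Day Number 2279396; in the Gregorian calendar that is 3 September 1528 CE.

3 September 1528 CE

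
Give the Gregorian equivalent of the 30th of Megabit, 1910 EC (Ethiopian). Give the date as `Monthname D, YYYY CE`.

April 8, 1918 CE

Both dates share Julian Day Number 2421692; in the Gregorian calendar that is 8 April 1918 CE.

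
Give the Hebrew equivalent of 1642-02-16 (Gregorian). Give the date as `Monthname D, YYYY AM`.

Julian Day Number of the source date = 2320835.
Converting JDN 2320835 to the Hebrew calendar gives 16 Adar I 5402 AM.

Adar I 16, 5402 AM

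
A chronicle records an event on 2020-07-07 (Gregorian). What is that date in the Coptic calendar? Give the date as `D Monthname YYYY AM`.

Julian Day Number of the source date = 2459038.
Converting JDN 2459038 to the Coptic calendar gives 30 Paoni 1736 AM.

30 Paoni 1736 AM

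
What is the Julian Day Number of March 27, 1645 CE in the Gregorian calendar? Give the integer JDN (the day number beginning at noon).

JDN 2400001 is 17 November 1858 CE (Gregorian), MJD 0; the target day is −78031 days from there, so JDN = 2321970.

2321970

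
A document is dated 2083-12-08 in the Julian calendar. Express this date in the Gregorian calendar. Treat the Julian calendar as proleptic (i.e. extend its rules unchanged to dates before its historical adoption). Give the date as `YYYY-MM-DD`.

2083-12-21

The Julian–Gregorian offset here is 13 days (Julian trailing).
8 December 2083 Julian + 13 days → 21 December 2083 Gregorian.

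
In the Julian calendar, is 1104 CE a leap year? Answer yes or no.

yes

1104 mod 4 = 0, so it is a leap year in the Julian calendar.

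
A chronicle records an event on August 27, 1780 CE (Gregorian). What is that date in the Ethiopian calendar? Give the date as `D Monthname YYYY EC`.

Julian Day Number of the source date = 2371431.
Converting JDN 2371431 to the Ethiopian calendar gives 23 Nehase 1772 EC.

23 Nehase 1772 EC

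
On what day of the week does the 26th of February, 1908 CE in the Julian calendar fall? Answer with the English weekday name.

Tuesday

Equivalently 10 March 1908 Gregorian, JDN 2418011.
Since JDN mod 7 = 1 (0 = Monday), the day is Tuesday.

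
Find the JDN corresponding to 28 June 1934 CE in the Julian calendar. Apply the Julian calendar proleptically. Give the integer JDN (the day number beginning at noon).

2427630

Equivalently 11 July 1934 (Gregorian).
JDN 2451545 is 1 January 2000 CE (Gregorian); the target day is −23915 days from there, so JDN = 2427630.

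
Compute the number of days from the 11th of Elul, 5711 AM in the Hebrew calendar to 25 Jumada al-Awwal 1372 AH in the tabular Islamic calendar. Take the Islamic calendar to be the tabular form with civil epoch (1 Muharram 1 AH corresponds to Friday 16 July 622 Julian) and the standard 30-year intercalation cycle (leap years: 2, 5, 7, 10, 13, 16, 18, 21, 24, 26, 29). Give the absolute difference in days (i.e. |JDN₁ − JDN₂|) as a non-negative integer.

First date → JDN 2433902; second date → JDN 2434419.
The interval is |2433902 − 2434419| = 517 days.

517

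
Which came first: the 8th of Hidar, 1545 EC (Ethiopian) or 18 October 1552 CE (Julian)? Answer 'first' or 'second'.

second

First date → JDN 2288234; second date → JDN 2288217.
JDN 2288217 < JDN 2288234, so the second date is earlier.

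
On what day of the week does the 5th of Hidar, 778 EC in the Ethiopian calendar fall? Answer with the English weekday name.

Tuesday

In the proleptic Gregorian calendar this is 5 November 785 (JDN 2008084).
Since JDN mod 7 = 1 (0 = Monday), the day is Tuesday.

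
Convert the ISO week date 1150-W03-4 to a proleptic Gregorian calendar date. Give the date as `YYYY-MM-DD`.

1150-01-19

ISO week 1 of 1150 is the week containing the first Thursday of 1150.
Week 3, day 4 (Thursday) lands on 1150-01-19.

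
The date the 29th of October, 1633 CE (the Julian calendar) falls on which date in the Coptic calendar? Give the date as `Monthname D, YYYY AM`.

The source date corresponds to 8 November 1633 in the Gregorian calendar (JDN 2317813).
That day falls on 2 Hathor 1350 AM in the Coptic calendar.

Hathor 2, 1350 AM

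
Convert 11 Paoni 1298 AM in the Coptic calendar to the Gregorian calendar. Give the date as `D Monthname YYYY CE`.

Both dates share Julian Day Number 2299039; in the Gregorian calendar that is 15 June 1582 CE.

15 June 1582 CE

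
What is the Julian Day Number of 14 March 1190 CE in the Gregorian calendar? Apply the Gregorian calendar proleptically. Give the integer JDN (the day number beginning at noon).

JDN 2400001 is 17 November 1858 CE (Gregorian), MJD 0; the target day is −244230 days from there, so JDN = 2155771.

2155771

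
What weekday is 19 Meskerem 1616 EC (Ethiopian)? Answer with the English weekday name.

Wednesday

Equivalently 27 September 1623 Gregorian, JDN 2314118.
Since JDN mod 7 = 2 (0 = Monday), the day is Wednesday.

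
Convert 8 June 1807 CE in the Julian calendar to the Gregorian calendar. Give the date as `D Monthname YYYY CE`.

The Julian–Gregorian offset here is 12 days (Julian trailing).
8 June 1807 Julian + 12 days → 20 June 1807 Gregorian.

20 June 1807 CE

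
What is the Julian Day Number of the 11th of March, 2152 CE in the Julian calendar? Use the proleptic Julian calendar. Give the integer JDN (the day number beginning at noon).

Equivalently 25 March 2152 (Gregorian).
JDN 2299161 is 15 October 1582 CE (Gregorian); the target day is +207985 days from there, so JDN = 2507146.

2507146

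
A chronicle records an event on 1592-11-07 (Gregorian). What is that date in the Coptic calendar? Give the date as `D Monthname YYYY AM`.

Both dates share Julian Day Number 2302837; in the Coptic calendar that is 1 Hathor 1309 AM.

1 Hathor 1309 AM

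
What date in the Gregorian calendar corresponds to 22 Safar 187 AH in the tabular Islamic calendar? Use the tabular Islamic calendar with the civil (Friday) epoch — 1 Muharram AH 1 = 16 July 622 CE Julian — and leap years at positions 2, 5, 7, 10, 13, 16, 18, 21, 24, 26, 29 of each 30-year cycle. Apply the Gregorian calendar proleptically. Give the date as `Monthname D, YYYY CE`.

February 23, 803 CE

Julian Day Number of the source date = 2014403.
Converting JDN 2014403 to the Gregorian calendar gives 23 February 803 CE.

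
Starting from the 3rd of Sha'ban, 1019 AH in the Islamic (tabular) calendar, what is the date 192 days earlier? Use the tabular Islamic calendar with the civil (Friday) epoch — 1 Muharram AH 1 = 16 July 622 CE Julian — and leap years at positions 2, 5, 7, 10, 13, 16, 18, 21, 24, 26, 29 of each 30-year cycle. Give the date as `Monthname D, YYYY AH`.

Counting 192 days back from JDN 2309394 reaches JDN 2309202, which is Muharram 18, 1019 AH.

Muharram 18, 1019 AH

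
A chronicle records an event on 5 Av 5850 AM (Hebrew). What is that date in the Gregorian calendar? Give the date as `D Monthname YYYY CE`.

Both dates share Julian Day Number 2484630; in the Gregorian calendar that is 1 August 2090 CE.

1 August 2090 CE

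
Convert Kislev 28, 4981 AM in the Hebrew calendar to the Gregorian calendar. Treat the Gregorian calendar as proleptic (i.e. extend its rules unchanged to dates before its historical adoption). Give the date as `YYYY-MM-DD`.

Julian Day Number of the source date = 2166992.
Converting JDN 2166992 to the Gregorian calendar gives 2 December 1220 CE.

1220-12-02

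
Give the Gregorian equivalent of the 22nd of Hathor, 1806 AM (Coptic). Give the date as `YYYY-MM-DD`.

Julian Day Number of the source date = 2484387.
Converting JDN 2484387 to the Gregorian calendar gives 1 December 2089 CE.

2089-12-01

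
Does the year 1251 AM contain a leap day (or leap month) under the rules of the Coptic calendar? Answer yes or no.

yes

1251 mod 4 = 3; in the Coptic calendar a year is leap when year mod 4 = 3, so it is a leap year.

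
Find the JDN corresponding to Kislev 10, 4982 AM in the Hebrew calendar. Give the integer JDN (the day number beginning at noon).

2167358

In the proleptic Gregorian calendar the same day is 3 December 1221.
JDN 2451545 is 1 January 2000 CE (Gregorian); the target day is −284187 days from there, so JDN = 2167358.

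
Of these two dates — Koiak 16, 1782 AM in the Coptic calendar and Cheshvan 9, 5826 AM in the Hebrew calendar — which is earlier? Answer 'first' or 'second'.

The two dates have Julian Day Numbers 2475645 and 2475598 respectively.
Since 2475598 < 2475645, the second date comes first.

second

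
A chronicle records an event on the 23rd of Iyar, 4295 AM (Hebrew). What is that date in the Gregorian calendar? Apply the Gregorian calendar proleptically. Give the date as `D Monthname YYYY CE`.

13 May 535 CE

Julian Day Number of the source date = 1916597.
Converting JDN 1916597 to the Gregorian calendar gives 13 May 535 CE.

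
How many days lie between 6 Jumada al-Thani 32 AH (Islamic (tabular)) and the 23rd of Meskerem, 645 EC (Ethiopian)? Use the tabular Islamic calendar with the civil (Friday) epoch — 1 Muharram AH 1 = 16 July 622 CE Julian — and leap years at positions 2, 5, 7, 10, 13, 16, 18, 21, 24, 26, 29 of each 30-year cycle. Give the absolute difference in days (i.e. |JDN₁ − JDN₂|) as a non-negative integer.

First date → JDN 1959578; second date → JDN 1959464.
The interval is |1959578 − 1959464| = 114 days.

114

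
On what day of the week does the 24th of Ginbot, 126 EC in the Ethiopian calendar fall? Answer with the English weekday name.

Equivalently 18 May 134 Gregorian, JDN 1770140.
1770140 ≡ 1 (mod 7); counting from Monday = 0 gives Tuesday.

Tuesday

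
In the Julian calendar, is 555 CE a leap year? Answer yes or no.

555 mod 4 = 3, so it is a common year in the Julian calendar.

no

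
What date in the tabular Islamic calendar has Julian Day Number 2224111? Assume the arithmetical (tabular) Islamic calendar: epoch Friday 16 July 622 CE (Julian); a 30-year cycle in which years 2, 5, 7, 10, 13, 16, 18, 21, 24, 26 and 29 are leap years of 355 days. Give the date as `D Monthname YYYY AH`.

4 Dhu al-Hijjah 778 AH

The proleptic Gregorian equivalent of JDN 2224111 is 22 April 1377.
In the tabular Islamic calendar that day is 4 Dhu al-Hijjah 778 AH.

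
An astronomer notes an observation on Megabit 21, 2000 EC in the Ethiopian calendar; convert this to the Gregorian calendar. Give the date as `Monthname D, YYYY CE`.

Both dates share Julian Day Number 2454556; in the Gregorian calendar that is 30 March 2008 CE.

March 30, 2008 CE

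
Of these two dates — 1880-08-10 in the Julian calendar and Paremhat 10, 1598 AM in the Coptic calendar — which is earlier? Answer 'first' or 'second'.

First date → JDN 2407950; second date → JDN 2408523.
JDN 2407950 < JDN 2408523, so the first date is earlier.

first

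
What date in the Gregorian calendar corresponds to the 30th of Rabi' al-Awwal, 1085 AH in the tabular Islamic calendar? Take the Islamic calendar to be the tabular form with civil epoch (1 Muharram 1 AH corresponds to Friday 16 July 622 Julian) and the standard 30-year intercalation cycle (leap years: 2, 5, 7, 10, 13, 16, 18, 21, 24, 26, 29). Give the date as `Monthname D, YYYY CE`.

Julian Day Number of the source date = 2332661.
Converting JDN 2332661 to the Gregorian calendar gives 4 July 1674 CE.

July 4, 1674 CE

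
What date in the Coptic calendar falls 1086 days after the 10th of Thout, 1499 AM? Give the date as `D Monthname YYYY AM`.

Counting 1086 days forward from JDN 2372183 reaches JDN 2373269, which is 5 Pi Kogi Enavot 1501 AM.

5 Pi Kogi Enavot 1501 AM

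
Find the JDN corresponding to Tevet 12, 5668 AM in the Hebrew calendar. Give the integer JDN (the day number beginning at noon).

2417927

Equivalently 17 December 1907 (Gregorian).
JDN 2299161 is 15 October 1582 CE (Gregorian); the target day is +118766 days from there, so JDN = 2417927.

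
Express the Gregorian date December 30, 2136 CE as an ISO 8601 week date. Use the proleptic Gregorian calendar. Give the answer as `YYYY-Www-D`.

2136-W52-7

The weekday is Sunday (ISO weekday 7).
That Sunday belongs to ISO week 52 of ISO year 2136.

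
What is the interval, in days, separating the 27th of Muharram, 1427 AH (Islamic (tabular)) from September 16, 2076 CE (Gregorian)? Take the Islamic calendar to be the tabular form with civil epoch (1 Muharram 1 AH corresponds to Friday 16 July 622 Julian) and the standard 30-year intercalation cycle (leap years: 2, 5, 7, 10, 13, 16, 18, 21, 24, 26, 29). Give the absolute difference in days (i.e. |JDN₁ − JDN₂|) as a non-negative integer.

First date → JDN 2453793; second date → JDN 2479563.
The interval is |2453793 − 2479563| = 25770 days.

25770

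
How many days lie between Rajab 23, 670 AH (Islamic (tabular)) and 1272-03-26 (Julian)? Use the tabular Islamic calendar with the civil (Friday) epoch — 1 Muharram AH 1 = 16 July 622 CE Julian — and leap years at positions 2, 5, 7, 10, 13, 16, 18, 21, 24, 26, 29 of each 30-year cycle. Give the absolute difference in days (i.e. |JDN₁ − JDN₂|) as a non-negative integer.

JDN of the first date = 2185710.
JDN of the second date = 2185741.
|2185741 − 2185710| = 31.

31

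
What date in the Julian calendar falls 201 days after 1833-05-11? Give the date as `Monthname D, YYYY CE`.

The starting date is JDN 2390692; 2390692 + 201 = 2390893.
JDN 2390893 corresponds to November 28, 1833 CE.

November 28, 1833 CE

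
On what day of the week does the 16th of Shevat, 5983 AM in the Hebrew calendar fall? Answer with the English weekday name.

Sunday

In the Gregorian calendar this is 19 January 2223 (JDN 2533012).
JDN 2533012 mod 7 = 6, and JDN 0 was a Monday, so this is a Sunday.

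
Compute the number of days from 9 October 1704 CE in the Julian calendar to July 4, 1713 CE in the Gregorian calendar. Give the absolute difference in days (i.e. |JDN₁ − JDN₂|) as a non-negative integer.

JDN of the first date = 2343726.
JDN of the second date = 2346905.
|2346905 − 2343726| = 3179.

3179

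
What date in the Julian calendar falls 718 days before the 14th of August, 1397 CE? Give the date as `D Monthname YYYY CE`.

27 August 1395 CE

JDN of the 14th of August, 1397 CE = 2231538.
2231538 − 718 = 2230820.
JDN 2230820 in the Julian calendar is 27 August 1395 CE.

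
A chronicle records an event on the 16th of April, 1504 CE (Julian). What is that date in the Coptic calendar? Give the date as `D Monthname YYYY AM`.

Julian Day Number of the source date = 2270500.
Converting JDN 2270500 to the Coptic calendar gives 21 Parmouti 1220 AM.

21 Parmouti 1220 AM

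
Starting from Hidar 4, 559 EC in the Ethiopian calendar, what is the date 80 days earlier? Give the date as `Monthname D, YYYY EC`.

Nehase 19, 558 EC

JDN of Hidar 4, 559 EC = 1928093.
1928093 − 80 = 1928013.
JDN 1928013 in the Ethiopian calendar is Nehase 19, 558 EC.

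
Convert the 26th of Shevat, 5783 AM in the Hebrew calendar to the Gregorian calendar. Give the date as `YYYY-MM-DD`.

2023-02-17

Julian Day Number of the source date = 2459993.
Converting JDN 2459993 to the Gregorian calendar gives 17 February 2023 CE.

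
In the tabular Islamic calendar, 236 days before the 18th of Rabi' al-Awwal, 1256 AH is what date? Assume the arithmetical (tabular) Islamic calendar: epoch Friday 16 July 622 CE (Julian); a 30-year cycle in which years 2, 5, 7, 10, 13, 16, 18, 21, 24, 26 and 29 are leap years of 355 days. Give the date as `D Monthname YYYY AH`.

18 Rajab 1255 AH

JDN of the 18th of Rabi' al-Awwal, 1256 AH = 2393246.
2393246 − 236 = 2393010.
JDN 2393010 in the tabular Islamic calendar is 18 Rajab 1255 AH.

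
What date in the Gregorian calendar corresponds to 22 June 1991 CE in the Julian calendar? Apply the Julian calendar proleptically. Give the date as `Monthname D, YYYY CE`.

For dates in this range the Gregorian date is 13 days ahead of the Julian.
22 June 1991 Julian + 13 days → 5 July 1991 Gregorian.

July 5, 1991 CE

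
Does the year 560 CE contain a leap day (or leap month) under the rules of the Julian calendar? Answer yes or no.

560 mod 4 = 0, so it is a leap year in the Julian calendar.

yes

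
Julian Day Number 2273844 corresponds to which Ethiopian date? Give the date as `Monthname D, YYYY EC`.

JDN 2273844 is 22 June 1513 in the proleptic Gregorian calendar.
In the Ethiopian calendar that day is Sene 18, 1505 EC.

Sene 18, 1505 EC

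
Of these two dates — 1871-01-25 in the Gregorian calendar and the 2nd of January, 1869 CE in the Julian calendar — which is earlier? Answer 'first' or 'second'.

The two dates have Julian Day Numbers 2404453 and 2403712 respectively.
Since 2403712 < 2404453, the second date comes first.

second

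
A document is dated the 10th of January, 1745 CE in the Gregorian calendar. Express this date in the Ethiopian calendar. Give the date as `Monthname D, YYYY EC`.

Tir 4, 1737 EC

Both dates share Julian Day Number 2358418; in the Ethiopian calendar that is 4 Tir 1737 EC.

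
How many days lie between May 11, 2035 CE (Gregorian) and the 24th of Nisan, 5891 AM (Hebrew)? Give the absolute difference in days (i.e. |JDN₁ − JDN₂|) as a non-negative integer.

First date → JDN 2464459; second date → JDN 2499502.
The interval is |2464459 − 2499502| = 35043 days.

35043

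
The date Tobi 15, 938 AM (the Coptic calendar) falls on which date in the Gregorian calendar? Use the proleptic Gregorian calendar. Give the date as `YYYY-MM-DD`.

1222-01-17

Julian Day Number of the source date = 2167403.
Converting JDN 2167403 to the Gregorian calendar gives 17 January 1222 CE.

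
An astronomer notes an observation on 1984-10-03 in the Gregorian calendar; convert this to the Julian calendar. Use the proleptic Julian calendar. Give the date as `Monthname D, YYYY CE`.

For dates in this range the Gregorian date is 13 days ahead of the Julian.
3 October 1984 Gregorian − 13 days → 20 September 1984 Julian.

September 20, 1984 CE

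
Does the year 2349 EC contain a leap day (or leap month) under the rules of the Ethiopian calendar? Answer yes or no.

2349 mod 4 = 1; in the Ethiopian calendar a year is leap when year mod 4 = 3, so it is a common year.

no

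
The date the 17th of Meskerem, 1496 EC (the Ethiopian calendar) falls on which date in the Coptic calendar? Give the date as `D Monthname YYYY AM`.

17 Thout 1220 AM

Julian Day Number of the source date = 2270286.
Converting JDN 2270286 to the Coptic calendar gives 17 Thout 1220 AM.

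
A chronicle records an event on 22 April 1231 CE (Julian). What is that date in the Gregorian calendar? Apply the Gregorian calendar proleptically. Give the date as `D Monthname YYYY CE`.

29 April 1231 CE

The Julian–Gregorian offset here is 7 days (Julian trailing).
22 April 1231 Julian + 7 days → 29 April 1231 Gregorian.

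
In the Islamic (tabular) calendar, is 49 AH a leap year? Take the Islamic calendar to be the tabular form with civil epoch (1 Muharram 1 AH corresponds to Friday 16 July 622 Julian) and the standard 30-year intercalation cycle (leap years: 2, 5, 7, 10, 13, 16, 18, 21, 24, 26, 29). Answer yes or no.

no

Year 49 AH is year 19 of its 30-year cycle; leap positions are 2, 5, 7, 10, 13, 16, 18, 21, 24, 26, 29, so it is a common year (354 days).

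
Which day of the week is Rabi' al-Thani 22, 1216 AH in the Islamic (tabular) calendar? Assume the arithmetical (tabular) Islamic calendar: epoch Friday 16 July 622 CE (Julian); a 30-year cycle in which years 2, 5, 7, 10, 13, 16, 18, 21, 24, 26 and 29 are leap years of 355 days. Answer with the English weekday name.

This is JDN 2379105 (1 September 1801 Gregorian).
2379105 ≡ 1 (mod 7); counting from Monday = 0 gives Tuesday.

Tuesday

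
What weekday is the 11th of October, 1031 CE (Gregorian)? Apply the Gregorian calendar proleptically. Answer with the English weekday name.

Tuesday

Since JDN mod 7 = 1 (0 = Monday), the day is Tuesday.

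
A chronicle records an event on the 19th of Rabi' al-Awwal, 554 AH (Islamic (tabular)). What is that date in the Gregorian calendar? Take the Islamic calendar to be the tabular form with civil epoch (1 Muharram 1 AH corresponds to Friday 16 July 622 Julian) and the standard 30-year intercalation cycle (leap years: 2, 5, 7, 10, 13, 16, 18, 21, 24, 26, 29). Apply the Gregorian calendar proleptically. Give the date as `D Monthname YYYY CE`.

Julian Day Number of the source date = 2144482.
Converting JDN 2144482 to the Gregorian calendar gives 17 April 1159 CE.

17 April 1159 CE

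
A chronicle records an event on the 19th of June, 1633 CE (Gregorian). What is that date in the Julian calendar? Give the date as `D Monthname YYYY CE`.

For dates in this range the Gregorian date is 10 days ahead of the Julian.
19 June 1633 Gregorian − 10 days → 9 June 1633 Julian.

9 June 1633 CE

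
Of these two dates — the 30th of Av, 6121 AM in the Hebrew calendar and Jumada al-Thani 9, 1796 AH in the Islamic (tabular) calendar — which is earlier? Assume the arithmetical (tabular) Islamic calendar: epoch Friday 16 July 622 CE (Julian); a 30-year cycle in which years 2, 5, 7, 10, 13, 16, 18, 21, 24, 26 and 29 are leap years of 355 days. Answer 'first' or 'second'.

first

First date → JDN 2583642; second date → JDN 2584684.
JDN 2583642 < JDN 2584684, so the first date is earlier.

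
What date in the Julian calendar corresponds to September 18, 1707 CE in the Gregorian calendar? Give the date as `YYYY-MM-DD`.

1707-09-07

At this point the Julian calendar is 11 days behind the Gregorian.
18 September 1707 Gregorian − 11 days → 7 September 1707 Julian.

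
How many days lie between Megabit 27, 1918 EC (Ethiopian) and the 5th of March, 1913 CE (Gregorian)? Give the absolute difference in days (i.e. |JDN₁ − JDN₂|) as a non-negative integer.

4779

First date → JDN 2424611; second date → JDN 2419832.
The interval is |2424611 − 2419832| = 4779 days.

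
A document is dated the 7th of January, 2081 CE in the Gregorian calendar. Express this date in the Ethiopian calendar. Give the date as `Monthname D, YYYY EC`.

Julian Day Number of the source date = 2481137.
Converting JDN 2481137 to the Ethiopian calendar gives 29 Tahsas 2073 EC.

Tahsas 29, 2073 EC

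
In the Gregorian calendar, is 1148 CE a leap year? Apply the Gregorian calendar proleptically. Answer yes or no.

1148 is divisible by 4 and not by 100, so it is a leap year.

yes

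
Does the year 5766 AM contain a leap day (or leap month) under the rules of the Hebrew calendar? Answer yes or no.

Hebrew year 5766 is year 9 of its 19-year Metonic cycle; leap years are at positions 3, 6, 8, 11, 14, 17, 19, so it is a common year (12 months).

no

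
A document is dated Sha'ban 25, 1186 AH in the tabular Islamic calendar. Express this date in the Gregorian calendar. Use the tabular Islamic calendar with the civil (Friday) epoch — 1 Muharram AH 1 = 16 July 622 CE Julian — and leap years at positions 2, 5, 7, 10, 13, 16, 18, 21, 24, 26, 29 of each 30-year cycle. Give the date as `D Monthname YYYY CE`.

21 November 1772 CE

Both dates share Julian Day Number 2368595; in the Gregorian calendar that is 21 November 1772 CE.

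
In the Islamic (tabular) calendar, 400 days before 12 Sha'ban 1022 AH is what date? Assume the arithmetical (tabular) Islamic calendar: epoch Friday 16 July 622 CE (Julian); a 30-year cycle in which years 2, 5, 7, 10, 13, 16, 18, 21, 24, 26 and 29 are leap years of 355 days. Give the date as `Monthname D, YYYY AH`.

The starting date is JDN 2310466; 2310466 − 400 = 2310066.
JDN 2310066 corresponds to Jumada al-Thani 25, 1021 AH.

Jumada al-Thani 25, 1021 AH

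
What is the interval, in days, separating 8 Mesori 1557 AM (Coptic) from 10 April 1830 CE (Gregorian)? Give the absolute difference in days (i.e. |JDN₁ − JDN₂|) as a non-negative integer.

JDN of the first date = 2393696.
JDN of the second date = 2389553.
|2389553 − 2393696| = 4143.

4143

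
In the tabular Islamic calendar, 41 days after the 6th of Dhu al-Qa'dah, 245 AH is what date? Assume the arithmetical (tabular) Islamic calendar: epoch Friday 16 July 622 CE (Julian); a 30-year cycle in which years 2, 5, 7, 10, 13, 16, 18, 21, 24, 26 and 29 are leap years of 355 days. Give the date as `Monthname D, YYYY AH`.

Dhu al-Hijjah 17, 245 AH

JDN of the 6th of Dhu al-Qa'dah, 245 AH = 2035205.
2035205 + 41 = 2035246.
JDN 2035246 in the tabular Islamic calendar is Dhu al-Hijjah 17, 245 AH.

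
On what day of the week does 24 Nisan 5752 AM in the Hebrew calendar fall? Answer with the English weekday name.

In the Gregorian calendar this is 27 April 1992 (JDN 2448740).
JDN 2448740 mod 7 = 0, and JDN 0 was a Monday, so this is a Monday.

Monday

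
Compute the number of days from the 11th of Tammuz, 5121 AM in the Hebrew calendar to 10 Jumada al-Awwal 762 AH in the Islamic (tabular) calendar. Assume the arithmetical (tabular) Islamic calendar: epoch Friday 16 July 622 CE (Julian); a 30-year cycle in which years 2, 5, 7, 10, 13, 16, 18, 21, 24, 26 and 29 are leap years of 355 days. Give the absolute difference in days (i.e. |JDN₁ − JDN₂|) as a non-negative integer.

First date → JDN 2218330; second date → JDN 2218240.
The interval is |2218330 − 2218240| = 90 days.

90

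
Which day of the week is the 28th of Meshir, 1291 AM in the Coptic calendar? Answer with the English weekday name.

Equivalently 4 March 1575 Gregorian, JDN 2296379.
JDN 2296379 mod 7 = 1, and JDN 0 was a Monday, so this is a Tuesday.

Tuesday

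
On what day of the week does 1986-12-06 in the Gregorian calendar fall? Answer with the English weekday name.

Saturday

JDN 2446771 mod 7 = 5, and JDN 0 was a Monday, so this is a Saturday.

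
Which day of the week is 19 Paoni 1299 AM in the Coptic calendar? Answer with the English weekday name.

Thursday

This is JDN 2299412 (23 June 1583 Gregorian).
2299412 ≡ 3 (mod 7); counting from Monday = 0 gives Thursday.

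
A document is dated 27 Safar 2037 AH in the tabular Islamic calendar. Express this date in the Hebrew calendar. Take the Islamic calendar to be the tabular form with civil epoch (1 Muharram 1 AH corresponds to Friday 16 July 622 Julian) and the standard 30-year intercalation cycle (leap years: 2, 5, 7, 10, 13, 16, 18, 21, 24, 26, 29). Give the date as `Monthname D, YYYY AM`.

Julian Day Number of the source date = 2669987.
Converting JDN 2669987 to the Hebrew calendar gives 28 Tevet 6358 AM.

Tevet 28, 6358 AM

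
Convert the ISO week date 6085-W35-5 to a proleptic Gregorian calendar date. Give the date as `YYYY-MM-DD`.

ISO week 1 of 6085 is the week containing the first Thursday of 6085.
Week 35, day 5 (Friday) lands on 6085-08-31.

6085-08-31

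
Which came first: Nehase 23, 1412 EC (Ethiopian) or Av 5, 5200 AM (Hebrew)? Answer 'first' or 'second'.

first

First date → JDN 2239941; second date → JDN 2247204.
JDN 2239941 < JDN 2247204, so the first date is earlier.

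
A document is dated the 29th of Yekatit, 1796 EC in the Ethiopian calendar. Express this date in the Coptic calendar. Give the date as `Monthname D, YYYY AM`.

Meshir 29, 1520 AM

Julian Day Number of the source date = 2380023.
Converting JDN 2380023 to the Coptic calendar gives 29 Meshir 1520 AM.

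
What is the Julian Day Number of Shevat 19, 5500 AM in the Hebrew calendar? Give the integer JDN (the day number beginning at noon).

Equivalently 17 February 1740 (Gregorian).
JDN 2299161 is 15 October 1582 CE (Gregorian); the target day is +57468 days from there, so JDN = 2356629.

2356629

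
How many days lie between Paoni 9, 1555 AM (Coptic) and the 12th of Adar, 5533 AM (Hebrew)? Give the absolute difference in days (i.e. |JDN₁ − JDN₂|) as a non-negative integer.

24205

First date → JDN 2392906; second date → JDN 2368701.
The interval is |2392906 − 2368701| = 24205 days.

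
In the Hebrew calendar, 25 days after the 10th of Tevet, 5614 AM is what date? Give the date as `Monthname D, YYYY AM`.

Shevat 6, 5614 AM

JDN of the 10th of Tevet, 5614 AM = 2398229.
2398229 + 25 = 2398254.
JDN 2398254 in the Hebrew calendar is Shevat 6, 5614 AM.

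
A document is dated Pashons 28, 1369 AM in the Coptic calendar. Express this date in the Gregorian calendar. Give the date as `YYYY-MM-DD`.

1653-06-02

Both dates share Julian Day Number 2324959; in the Gregorian calendar that is 2 June 1653 CE.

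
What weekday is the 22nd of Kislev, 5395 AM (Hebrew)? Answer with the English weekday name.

Wednesday

In the Gregorian calendar this is 13 December 1634 (JDN 2318213).
JDN 2318213 mod 7 = 2, and JDN 0 was a Monday, so this is a Wednesday.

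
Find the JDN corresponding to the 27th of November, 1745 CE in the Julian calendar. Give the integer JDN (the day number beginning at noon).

2358750

In the Gregorian calendar the same day is 8 December 1745.
JDN 2299161 is 15 October 1582 CE (Gregorian); the target day is +59589 days from there, so JDN = 2358750.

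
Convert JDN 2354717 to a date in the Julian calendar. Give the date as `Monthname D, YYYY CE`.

The Gregorian equivalent of JDN 2354717 is 23 November 1734.
In the Julian calendar that day is November 12, 1734 CE.

November 12, 1734 CE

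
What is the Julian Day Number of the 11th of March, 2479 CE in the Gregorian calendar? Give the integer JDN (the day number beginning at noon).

JDN 2451545 is 1 January 2000 CE (Gregorian); the target day is +175021 days from there, so JDN = 2626566.

2626566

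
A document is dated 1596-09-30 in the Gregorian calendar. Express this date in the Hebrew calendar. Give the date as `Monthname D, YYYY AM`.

Tishrei 8, 5357 AM

Both dates share Julian Day Number 2304260; in the Hebrew calendar that is 8 Tishrei 5357 AM.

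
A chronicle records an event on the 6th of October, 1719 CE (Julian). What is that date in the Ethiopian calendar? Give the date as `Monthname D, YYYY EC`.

Julian Day Number of the source date = 2349201.
Converting JDN 2349201 to the Ethiopian calendar gives 8 Tikimt 1712 EC.

Tikimt 8, 1712 EC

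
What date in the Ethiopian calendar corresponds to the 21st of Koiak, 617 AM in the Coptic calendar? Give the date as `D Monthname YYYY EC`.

21 Tahsas 893 EC

Both dates share Julian Day Number 2050134; in the Ethiopian calendar that is 21 Tahsas 893 EC.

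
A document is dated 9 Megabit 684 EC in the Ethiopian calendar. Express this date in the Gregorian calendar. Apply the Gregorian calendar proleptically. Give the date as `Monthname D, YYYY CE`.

March 8, 692 CE

Both dates share Julian Day Number 1973875; in the Gregorian calendar that is 8 March 692 CE.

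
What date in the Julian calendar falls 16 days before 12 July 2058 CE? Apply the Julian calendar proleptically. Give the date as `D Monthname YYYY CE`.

26 June 2058 CE

The starting date is JDN 2472935; 2472935 − 16 = 2472919.
JDN 2472919 corresponds to 26 June 2058 CE.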